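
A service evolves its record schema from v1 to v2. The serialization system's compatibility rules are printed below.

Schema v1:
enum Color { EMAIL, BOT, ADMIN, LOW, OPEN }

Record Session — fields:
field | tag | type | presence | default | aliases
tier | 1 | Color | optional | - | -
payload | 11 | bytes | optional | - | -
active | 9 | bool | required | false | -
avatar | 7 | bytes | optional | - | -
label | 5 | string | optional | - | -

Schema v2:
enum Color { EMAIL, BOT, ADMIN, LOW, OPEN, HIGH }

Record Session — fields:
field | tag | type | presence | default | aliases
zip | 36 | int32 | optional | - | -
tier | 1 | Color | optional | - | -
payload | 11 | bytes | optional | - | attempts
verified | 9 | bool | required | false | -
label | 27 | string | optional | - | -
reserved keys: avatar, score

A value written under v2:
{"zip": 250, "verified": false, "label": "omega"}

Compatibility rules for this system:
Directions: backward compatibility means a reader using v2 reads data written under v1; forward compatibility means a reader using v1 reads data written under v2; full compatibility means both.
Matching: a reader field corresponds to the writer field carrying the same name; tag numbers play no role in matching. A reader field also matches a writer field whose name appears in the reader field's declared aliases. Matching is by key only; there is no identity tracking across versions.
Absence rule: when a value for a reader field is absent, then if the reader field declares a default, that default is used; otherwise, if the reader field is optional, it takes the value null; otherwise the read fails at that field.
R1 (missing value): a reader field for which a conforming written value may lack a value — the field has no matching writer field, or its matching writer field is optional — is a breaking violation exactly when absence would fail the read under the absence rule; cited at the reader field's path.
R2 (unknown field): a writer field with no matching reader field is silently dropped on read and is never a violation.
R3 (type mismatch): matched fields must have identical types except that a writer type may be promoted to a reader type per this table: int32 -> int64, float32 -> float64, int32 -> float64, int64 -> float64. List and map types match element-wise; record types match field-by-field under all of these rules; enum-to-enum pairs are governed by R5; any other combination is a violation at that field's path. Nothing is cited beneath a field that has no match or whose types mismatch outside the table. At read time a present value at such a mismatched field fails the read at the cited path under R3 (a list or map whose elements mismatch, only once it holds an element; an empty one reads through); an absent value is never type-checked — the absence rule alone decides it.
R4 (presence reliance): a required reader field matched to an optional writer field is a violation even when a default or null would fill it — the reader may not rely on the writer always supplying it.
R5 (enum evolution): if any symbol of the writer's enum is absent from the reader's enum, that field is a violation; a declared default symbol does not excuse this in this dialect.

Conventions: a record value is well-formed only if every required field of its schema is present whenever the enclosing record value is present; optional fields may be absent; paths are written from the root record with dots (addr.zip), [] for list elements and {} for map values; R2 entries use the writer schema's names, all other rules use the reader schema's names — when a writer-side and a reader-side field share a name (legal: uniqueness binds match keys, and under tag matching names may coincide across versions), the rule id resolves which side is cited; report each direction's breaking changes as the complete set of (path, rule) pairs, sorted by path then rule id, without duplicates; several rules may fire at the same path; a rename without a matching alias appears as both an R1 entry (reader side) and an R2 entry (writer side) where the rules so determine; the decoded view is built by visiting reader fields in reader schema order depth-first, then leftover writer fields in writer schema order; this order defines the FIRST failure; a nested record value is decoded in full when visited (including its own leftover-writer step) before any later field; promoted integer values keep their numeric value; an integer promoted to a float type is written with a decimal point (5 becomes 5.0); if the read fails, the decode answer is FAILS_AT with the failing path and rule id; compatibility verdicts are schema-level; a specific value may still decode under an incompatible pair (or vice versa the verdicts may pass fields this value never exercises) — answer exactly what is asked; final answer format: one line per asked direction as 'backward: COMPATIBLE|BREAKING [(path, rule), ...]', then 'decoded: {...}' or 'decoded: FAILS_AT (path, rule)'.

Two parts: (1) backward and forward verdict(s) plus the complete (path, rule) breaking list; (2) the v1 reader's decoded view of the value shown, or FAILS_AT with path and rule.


backward: COMPATIBLE []; forward: BREAKING [(tier, R5)]; decoded: {"tier": null, "payload": null, "active": false, "avatar": null, "label": "omega"}

in Session below, arrows point writer -> reader
backward on Session — v2 reading data written by v1:
  no writer field matches reader zip
  tier <- tier (Color -> Color, writer optional)
  payload <- payload (bytes -> bytes, writer optional)
  no writer field matches reader verified
  label <- label (string -> string, writer optional)
  writer field active has no reader counterpart
  writer field avatar has no reader counterpart
  nothing fires on Session: backward is COMPATIBLE
forward on Session — v1 reading data written by v2:
  tier <- tier (Color -> Color, writer optional)
  payload <- payload (bytes -> bytes, writer optional)
  no writer field matches reader active
  no writer field matches reader avatar
  label <- label (string -> string, writer optional)
  writer field zip has no reader counterpart
  writer field verified has no reader counterpart
  rule R5 violated at tier
  => 1 violation(s): forward is BREAKING for Session
migrating the Session value to v1:
  tier := null (missing; optional => null)
  payload := null (missing; optional => null)
  active := false (missing; default applied)
  avatar := null (missing; optional => null)
  label := "omega"
  writer zip: no reader field; dropped
  writer verified: no reader field; dropped
  => decoded: {"tier": null, "payload": null, "active": false, "avatar": null, "label": "omega"}


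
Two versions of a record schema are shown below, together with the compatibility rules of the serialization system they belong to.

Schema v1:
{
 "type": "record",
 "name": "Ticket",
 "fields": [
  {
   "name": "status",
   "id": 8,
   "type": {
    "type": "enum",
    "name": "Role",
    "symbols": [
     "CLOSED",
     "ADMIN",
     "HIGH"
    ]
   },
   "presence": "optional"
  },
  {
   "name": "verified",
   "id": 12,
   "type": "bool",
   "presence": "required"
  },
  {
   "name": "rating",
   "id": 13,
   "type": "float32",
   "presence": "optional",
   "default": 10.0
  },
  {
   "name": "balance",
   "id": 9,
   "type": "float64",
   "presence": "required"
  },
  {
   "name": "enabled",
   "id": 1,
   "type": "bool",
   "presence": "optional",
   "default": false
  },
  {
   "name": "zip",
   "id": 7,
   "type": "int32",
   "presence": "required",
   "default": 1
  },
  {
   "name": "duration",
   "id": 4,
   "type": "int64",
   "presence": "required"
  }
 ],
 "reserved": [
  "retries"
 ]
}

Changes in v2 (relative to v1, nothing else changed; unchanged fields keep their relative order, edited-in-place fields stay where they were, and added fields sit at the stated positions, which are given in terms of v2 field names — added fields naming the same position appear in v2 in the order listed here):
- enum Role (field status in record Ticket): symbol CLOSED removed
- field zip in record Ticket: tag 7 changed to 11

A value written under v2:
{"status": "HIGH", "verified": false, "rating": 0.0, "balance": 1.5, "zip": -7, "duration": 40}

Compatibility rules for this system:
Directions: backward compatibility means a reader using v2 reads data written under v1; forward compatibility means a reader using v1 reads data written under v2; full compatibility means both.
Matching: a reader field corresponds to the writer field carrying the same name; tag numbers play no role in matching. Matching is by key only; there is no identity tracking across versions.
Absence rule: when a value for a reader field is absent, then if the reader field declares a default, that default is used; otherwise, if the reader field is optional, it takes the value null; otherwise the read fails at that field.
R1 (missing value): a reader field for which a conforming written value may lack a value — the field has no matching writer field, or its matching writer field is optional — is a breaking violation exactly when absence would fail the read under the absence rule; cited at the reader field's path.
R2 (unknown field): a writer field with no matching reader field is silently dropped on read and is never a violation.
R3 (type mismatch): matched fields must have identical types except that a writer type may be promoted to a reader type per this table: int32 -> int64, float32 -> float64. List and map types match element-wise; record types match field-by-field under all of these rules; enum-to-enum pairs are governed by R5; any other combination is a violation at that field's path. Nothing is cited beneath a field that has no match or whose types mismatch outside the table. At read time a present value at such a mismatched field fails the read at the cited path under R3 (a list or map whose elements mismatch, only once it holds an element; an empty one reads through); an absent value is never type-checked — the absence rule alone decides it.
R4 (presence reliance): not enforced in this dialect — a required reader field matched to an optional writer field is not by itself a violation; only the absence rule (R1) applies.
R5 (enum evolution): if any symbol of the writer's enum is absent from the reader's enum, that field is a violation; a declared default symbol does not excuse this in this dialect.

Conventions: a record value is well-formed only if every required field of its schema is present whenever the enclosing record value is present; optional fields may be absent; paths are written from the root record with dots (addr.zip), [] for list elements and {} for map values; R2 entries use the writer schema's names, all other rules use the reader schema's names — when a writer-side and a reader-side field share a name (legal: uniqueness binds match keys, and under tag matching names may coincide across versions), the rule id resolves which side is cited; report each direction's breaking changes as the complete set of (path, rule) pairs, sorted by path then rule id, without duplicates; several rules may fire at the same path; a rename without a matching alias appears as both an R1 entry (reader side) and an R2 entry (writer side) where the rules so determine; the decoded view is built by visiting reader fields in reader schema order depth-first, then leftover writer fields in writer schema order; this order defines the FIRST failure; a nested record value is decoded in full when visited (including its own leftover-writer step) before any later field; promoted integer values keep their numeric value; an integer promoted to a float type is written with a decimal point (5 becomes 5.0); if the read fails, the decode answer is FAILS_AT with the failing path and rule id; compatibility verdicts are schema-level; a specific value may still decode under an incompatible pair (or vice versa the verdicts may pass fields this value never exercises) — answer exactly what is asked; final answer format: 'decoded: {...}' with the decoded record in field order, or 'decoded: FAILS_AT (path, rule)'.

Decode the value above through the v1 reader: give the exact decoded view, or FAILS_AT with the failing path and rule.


decoded: {"status": "HIGH", "verified": false, "rating": 0.0, "balance": 1.5, "enabled": false, "zip": -7, "duration": 40}

in Ticket below, arrows point writer -> reader
decode (reader v1):
  status := "HIGH"
  verified := false
  rating := 0.0
  balance := 1.5
  enabled := false (no value, default fills)
  zip := -7
  duration := 40
  => decoded: {"status": "HIGH", "verified": false, "rating": 0.0, "balance": 1.5, "enabled": false, "zip": -7, "duration": 40}
the rest of the Ticket diff is inert for this question:
  enum Role (field status in record Ticket): symbol CLOSED removed -> affects the rule determinations only; this particular Ticket value decodes identically
  field zip in record Ticket: tag 7 changed to 11 -> inert under this dialect — no rule fires on Ticket and the result does not move


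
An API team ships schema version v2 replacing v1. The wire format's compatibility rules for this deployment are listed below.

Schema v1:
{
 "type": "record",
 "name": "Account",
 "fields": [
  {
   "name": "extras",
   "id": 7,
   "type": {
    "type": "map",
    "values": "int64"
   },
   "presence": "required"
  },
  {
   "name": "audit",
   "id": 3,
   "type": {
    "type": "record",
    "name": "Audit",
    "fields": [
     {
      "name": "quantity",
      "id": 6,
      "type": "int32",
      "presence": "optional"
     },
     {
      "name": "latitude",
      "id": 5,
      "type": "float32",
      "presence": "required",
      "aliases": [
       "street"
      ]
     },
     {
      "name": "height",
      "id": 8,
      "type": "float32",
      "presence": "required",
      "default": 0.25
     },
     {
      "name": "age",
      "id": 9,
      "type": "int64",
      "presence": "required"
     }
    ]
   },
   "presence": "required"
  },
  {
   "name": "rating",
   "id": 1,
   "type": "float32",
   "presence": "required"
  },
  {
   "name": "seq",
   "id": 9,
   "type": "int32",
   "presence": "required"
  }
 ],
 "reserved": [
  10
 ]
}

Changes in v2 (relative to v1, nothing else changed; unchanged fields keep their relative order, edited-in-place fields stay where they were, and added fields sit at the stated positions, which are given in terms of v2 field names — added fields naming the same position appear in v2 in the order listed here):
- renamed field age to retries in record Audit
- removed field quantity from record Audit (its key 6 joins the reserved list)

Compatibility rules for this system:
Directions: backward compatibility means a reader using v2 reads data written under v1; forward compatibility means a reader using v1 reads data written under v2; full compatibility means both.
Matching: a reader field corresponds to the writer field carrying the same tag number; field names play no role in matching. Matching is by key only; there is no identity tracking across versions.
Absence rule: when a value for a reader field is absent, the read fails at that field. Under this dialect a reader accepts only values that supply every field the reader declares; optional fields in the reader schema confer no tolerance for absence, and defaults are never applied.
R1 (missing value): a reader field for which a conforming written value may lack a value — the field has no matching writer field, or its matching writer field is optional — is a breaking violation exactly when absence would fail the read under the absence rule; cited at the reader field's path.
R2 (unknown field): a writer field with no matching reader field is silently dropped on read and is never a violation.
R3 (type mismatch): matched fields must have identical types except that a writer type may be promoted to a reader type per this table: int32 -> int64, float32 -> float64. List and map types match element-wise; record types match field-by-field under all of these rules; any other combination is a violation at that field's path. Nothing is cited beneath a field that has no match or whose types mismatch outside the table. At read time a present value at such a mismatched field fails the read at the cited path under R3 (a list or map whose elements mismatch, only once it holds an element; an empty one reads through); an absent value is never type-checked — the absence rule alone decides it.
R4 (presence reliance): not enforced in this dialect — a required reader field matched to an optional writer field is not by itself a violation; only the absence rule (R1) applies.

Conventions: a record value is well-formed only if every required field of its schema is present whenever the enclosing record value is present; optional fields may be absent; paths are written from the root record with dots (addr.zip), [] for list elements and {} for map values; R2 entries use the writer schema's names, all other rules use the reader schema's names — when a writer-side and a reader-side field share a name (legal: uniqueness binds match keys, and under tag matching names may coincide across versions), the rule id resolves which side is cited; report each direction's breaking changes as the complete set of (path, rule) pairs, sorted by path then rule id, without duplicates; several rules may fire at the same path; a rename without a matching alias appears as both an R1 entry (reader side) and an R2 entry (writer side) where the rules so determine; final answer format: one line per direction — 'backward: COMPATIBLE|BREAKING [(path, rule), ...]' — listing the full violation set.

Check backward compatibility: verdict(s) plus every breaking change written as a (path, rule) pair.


backward: COMPATIBLE []

each type pair in Account: writer, then reader
backward pass over Account, reader schema v2, writer schema v1:
  map<string, int64> -> map<string, int64>, writer required: extras aligns to extras
  Audit -> Audit, writer required: audit aligns to audit
  float32 -> float32, writer required: rating aligns to rating
  int32 -> int32, writer required: seq aligns to seq
  float32 -> float32, writer required: audit.latitude aligns to audit.latitude
  float32 -> float32, writer required: audit.height aligns to audit.height
  int64 -> int64, writer required: audit.retries aligns to audit.age
  writer audit.quantity: unknown to reader
  => backward verdict for Account: COMPATIBLE, no violations
the rest of the Account diff is inert for this question:
  renamed field age to retries in record Audit -> no rule fires on it in Account's dialect; the asked verdict holds


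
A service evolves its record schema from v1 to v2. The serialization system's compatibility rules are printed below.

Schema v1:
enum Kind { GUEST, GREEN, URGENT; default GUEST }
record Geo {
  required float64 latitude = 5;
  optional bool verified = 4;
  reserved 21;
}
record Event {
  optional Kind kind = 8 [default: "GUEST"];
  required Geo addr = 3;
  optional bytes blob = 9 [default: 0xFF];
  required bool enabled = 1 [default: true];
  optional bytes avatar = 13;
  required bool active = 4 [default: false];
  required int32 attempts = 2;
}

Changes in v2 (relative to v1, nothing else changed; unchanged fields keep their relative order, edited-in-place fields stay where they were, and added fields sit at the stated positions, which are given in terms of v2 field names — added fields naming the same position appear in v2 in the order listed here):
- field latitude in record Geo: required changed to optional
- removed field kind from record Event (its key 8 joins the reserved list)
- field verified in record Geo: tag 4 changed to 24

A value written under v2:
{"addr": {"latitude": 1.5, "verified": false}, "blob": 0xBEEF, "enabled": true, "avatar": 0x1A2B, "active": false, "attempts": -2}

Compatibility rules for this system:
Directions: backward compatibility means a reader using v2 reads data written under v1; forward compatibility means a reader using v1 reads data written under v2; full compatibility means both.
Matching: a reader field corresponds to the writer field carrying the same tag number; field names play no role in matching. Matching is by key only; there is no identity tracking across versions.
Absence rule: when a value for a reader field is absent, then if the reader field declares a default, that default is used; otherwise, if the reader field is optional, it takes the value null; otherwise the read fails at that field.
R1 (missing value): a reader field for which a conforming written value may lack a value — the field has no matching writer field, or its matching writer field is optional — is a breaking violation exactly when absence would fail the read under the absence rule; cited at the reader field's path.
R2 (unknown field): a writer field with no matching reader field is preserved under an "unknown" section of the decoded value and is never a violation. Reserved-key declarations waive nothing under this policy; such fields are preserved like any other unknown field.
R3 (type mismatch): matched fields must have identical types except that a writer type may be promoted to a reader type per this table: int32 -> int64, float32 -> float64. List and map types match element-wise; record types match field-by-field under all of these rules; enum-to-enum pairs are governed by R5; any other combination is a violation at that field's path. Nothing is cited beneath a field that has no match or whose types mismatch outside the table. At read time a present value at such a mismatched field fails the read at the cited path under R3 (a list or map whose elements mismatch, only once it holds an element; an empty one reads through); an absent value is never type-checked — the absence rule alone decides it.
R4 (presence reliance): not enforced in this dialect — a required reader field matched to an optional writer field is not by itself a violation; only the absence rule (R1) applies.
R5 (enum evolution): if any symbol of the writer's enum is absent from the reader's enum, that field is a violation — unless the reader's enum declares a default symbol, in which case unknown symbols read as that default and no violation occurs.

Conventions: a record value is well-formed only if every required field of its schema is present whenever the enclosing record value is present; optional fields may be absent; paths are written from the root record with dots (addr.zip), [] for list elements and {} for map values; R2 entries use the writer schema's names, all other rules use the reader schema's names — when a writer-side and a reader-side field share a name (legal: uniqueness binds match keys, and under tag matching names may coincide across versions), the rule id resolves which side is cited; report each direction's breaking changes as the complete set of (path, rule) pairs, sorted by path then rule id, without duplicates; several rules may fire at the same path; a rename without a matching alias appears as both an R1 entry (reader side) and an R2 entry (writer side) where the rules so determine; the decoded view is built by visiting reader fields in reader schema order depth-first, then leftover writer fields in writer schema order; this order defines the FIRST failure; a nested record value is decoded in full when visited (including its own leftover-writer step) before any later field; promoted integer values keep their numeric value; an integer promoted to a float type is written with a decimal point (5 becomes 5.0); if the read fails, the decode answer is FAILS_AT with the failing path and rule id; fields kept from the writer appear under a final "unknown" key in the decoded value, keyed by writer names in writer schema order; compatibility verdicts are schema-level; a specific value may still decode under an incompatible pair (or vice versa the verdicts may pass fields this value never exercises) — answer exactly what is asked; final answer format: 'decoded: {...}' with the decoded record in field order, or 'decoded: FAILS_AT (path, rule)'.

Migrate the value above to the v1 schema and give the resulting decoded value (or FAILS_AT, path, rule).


arrows below run writer -> reader for Event
decode (reader v1):
  kind := "GUEST" (absent -> default)
  addr.latitude := 1.5
  addr.verified := null (absent, optional -> null)
  writer addr.verified: kept under "unknown"
  blob := 0xBEEF
  enabled := true
  avatar := 0x1A2B
  active := false
  attempts := -2
  => decoded: {"kind": "GUEST", "addr": {"latitude": 1.5, "verified": null, "unknown": {"verified": false}}, "blob": 0xBEEF, "enabled": true, "avatar": 0x1A2B, "active": false, "attempts": -2}
ruling out the remaining Event differences:
  field latitude in record Geo: required changed to optional -> a verdict-level change on Event — the shown value reads the same
  removed field kind from record Event (its key 8 joins the reserved list) -> fires no rule on Event under this dialect and leaves the result unchanged

decoded: {"kind": "GUEST", "addr": {"latitude": 1.5, "verified": null, "unknown": {"verified": false}}, "blob": 0xBEEF, "enabled": true, "avatar": 0x1A2B, "active": false, "attempts": -2}


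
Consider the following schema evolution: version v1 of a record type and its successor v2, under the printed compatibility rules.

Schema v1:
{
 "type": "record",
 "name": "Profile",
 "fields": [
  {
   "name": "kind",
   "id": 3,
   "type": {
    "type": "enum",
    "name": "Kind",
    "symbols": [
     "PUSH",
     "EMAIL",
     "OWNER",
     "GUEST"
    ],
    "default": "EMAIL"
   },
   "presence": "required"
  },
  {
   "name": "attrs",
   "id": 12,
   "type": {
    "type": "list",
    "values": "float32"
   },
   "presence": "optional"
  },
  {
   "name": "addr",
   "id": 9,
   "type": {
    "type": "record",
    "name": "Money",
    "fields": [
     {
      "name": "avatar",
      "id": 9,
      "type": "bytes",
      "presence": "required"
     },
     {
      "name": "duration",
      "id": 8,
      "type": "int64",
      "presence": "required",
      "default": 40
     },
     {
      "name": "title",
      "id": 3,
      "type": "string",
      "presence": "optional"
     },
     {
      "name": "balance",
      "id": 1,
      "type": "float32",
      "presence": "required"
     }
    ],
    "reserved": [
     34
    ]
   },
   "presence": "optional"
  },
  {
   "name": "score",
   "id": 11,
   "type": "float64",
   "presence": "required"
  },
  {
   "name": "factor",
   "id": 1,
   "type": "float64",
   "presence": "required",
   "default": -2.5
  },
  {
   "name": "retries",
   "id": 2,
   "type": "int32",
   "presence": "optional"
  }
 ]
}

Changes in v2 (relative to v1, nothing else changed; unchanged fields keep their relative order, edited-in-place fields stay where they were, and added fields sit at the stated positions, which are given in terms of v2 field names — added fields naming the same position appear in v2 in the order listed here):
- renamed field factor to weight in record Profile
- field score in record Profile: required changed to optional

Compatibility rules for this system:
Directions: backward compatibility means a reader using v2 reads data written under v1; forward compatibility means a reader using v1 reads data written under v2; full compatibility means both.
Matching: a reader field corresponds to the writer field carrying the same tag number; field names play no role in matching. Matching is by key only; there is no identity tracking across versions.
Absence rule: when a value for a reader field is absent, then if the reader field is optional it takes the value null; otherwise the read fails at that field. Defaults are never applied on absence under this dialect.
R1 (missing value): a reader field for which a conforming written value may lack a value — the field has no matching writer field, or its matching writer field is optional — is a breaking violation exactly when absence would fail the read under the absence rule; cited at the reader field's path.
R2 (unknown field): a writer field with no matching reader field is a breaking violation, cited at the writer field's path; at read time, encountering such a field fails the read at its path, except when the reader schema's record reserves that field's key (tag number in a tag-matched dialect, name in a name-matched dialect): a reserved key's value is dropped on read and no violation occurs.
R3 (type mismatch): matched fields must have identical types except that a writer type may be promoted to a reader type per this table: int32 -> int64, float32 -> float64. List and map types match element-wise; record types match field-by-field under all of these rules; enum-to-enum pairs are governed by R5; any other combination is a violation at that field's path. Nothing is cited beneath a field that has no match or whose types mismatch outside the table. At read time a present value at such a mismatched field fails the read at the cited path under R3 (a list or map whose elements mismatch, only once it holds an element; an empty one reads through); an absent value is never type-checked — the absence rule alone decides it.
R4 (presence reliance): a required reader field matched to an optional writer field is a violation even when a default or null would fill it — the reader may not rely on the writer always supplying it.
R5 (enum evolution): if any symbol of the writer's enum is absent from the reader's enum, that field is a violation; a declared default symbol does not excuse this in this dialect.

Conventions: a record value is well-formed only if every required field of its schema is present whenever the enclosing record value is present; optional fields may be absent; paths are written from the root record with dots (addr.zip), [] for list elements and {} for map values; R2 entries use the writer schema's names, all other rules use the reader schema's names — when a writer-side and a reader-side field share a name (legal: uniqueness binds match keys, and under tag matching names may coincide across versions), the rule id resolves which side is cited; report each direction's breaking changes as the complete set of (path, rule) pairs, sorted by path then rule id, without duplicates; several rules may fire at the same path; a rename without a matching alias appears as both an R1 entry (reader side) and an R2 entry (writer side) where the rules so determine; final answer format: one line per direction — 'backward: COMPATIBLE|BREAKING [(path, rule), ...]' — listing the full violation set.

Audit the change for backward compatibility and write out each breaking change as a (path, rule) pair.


the writer's type comes first in each Profile pair
backward on Profile — v2 reading data written by v1:
  Kind -> Kind, writer required: kind aligns to kind
  list<float32> -> list<float32>, writer optional: attrs aligns to attrs
  Money -> Money, writer optional: addr aligns to addr
  float64 -> float64, writer required: score aligns to score
  float64 -> float64, writer required: weight aligns to factor
  int32 -> int32, writer optional: retries aligns to retries
  bytes -> bytes, writer required: addr.avatar aligns to addr.avatar
  int64 -> int64, writer required: addr.duration aligns to addr.duration
  string -> string, writer optional: addr.title aligns to addr.title
  float32 -> float32, writer required: addr.balance aligns to addr.balance
  => backward: COMPATIBLE
diffs on Profile not affecting the asked answer:
  renamed field factor to weight in record Profile -> no rule fires on it in Profile's dialect; the asked verdict holds
  field score in record Profile: required changed to optional -> matters only for Profile's forward compatibility — outside the asked direction

backward: COMPATIBLE []


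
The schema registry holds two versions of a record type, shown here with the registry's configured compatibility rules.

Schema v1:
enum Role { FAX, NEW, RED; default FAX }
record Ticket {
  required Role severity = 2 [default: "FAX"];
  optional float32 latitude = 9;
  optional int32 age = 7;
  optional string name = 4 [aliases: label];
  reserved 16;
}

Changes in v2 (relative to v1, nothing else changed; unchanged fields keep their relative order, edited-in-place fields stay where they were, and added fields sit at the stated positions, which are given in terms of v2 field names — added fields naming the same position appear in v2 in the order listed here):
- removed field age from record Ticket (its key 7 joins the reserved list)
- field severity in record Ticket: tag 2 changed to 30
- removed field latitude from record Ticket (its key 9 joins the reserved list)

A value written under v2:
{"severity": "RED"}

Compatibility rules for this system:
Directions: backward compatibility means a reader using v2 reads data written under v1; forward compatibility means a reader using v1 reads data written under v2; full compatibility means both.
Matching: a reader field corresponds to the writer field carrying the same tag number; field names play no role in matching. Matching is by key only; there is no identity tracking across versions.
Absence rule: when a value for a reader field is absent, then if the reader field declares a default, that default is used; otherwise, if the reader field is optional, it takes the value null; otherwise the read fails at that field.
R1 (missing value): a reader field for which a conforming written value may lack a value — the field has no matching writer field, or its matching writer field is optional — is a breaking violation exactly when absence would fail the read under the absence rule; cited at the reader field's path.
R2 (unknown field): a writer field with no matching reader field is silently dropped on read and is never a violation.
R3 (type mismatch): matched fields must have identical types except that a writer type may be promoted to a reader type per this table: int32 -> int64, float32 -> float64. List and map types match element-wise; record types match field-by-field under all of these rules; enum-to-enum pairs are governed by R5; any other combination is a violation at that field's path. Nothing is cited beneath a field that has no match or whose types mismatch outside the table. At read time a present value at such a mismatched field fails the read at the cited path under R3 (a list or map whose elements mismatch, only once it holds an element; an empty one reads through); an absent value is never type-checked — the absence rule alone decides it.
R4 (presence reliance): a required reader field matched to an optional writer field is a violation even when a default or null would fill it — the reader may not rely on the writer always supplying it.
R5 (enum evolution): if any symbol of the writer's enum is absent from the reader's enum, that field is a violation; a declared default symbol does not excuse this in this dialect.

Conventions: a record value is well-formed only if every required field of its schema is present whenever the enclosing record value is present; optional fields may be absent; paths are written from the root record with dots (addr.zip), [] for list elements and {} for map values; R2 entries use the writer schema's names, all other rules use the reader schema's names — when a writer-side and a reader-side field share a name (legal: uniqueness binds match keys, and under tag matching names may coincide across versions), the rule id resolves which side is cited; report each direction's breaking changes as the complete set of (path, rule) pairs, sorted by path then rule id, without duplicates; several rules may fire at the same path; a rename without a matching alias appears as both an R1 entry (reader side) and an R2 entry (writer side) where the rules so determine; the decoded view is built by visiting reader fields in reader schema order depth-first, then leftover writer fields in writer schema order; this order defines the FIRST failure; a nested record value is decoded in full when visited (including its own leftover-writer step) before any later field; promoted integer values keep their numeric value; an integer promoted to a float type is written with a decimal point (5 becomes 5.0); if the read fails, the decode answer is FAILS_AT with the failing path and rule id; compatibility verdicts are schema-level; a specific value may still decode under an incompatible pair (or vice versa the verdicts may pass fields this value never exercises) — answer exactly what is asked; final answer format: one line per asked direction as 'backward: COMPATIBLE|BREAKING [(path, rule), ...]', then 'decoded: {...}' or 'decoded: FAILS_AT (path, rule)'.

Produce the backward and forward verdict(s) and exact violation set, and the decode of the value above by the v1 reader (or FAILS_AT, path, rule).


backward: COMPATIBLE []; forward: COMPATIBLE []; decoded: {"severity": "FAX", "latitude": null, "age": null, "name": null}

the writer's type comes first in each Ticket pair
backward for Ticket (reader v2, writer v1):
  no writer field matches reader severity
  name: string -> string, writer optional; from name
  leftover writer field: severity
  leftover writer field: latitude
  leftover writer field: age
  nothing fires on Ticket: backward is COMPATIBLE
forward for Ticket (reader v1, writer v2):
  no writer field matches reader severity
  no writer field matches reader latitude
  no writer field matches reader age
  name: string -> string, writer optional; from name
  leftover writer field: severity
  nothing fires on Ticket: forward is COMPATIBLE
decode walk for Ticket under reader schema v1:
  severity := "FAX" (no value, default fills)
  latitude := null (not supplied -> null)
  age := null (not supplied -> null)
  name := null (not supplied -> null)
  writer severity: unmatched, discarded
  => decoded: {"severity": "FAX", "latitude": null, "age": null, "name": null}


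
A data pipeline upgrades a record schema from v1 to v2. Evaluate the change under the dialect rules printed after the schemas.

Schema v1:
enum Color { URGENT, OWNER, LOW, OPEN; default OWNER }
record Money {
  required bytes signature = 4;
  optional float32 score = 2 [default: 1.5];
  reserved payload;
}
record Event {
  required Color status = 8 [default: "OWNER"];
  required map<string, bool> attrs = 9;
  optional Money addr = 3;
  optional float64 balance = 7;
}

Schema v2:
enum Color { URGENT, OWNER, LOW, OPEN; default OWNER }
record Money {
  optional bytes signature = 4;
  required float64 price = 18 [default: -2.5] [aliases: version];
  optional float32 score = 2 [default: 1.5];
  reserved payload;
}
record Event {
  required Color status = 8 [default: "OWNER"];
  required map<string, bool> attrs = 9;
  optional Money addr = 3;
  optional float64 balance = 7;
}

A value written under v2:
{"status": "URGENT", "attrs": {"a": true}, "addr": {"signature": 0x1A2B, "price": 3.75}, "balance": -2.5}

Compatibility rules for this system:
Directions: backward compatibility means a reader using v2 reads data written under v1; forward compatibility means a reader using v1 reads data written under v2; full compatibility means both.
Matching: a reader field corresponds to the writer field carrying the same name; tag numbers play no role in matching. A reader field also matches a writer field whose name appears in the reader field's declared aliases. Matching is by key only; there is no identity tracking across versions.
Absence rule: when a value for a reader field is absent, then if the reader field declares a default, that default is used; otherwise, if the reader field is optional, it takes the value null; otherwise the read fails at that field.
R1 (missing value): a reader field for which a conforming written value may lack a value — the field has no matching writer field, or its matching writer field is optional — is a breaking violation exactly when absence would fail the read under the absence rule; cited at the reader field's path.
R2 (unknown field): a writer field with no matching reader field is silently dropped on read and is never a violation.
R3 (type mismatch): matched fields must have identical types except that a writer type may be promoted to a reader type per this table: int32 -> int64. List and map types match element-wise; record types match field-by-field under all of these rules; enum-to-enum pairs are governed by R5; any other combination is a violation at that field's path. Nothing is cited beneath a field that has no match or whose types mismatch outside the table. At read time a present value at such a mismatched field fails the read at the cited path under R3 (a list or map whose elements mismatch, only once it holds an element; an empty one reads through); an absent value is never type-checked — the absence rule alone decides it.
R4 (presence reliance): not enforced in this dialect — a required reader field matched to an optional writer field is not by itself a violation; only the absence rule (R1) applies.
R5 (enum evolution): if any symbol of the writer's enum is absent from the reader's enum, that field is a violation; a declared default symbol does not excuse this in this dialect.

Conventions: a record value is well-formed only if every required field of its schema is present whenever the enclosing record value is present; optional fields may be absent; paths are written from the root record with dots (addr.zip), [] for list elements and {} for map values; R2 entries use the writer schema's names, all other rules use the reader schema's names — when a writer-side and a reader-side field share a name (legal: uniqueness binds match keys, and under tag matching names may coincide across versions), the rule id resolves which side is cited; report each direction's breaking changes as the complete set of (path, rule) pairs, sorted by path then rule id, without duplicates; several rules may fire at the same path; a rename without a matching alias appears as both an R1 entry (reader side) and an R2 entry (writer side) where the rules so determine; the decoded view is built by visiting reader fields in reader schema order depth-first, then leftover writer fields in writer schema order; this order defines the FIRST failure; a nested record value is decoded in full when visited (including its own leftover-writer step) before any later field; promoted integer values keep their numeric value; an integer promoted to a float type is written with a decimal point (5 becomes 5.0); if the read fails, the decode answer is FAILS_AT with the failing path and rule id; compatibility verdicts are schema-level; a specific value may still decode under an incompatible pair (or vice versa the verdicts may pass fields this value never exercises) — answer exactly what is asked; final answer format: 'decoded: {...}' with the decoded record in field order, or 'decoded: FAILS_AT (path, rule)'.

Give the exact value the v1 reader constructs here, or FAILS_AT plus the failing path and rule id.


the writer's type comes first in each Event pair
decode (reader v1):
  status := "URGENT"
  attrs := {"a": true}
  addr.signature := 0x1A2B
  addr.score := 1.5 (absent -> default)
  writer addr.price: unknown -> dropped
  balance := -2.5
  => decoded: {"status": "URGENT", "attrs": {"a": true}, "addr": {"signature": 0x1A2B, "score": 1.5}, "balance": -2.5}
ruling out the remaining Event differences:
  field signature in record Money: required changed to optional -> shifts the Event verdicts, not this decode
  added field price to record Money: required float64, tag 18, default -2.5 (in v2 it sits immediately before score) -> triggers nothing under the printed rules; the Event answer is the same either way

decoded: {"status": "URGENT", "attrs": {"a": true}, "addr": {"signature": 0x1A2B, "score": 1.5}, "balance": -2.5}
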